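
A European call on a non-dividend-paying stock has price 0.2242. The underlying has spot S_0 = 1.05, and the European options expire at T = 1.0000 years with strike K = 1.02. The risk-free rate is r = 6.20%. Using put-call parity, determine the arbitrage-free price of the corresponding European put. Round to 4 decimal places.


Put-call parity: C - P = S_0 * exp(-qT) - K * exp(-rT).
S_0 * exp(-qT) = 1.0500 * 1.00000000 = 1.05000000
K * exp(-rT) = 1.0200 * 0.93988289 = 0.95868054
P = C - S*exp(-qT) + K*exp(-rT)
P = 0.2242 - 1.05000000 + 0.95868054 = 0.1329

Answer: Put price = 0.1329


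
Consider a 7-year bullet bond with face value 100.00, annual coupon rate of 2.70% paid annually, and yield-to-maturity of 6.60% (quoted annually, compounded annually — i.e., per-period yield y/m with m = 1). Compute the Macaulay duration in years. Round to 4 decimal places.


Answer: Macaulay duration = 6.3896 years

Derivation:
Coupon per period c = face * coupon_rate / m = 2.700000
Periods per year m = 1; per-period yield y/m = 0.066000
Number of cashflows N = 7
Cashflows (t years, CF_t, discount factor 1/(1+y/m)^(m*t), PV):
  t = 1.0000: CF_t = 2.700000, DF = 0.938086, PV = 2.532833
  t = 2.0000: CF_t = 2.700000, DF = 0.880006, PV = 2.376016
  t = 3.0000: CF_t = 2.700000, DF = 0.825521, PV = 2.228908
  t = 4.0000: CF_t = 2.700000, DF = 0.774410, PV = 2.090908
  t = 5.0000: CF_t = 2.700000, DF = 0.726464, PV = 1.961452
  t = 6.0000: CF_t = 2.700000, DF = 0.681486, PV = 1.840011
  t = 7.0000: CF_t = 102.700000, DF = 0.639292, PV = 65.655333
Price P = sum_t PV_t = 78.685462
Macaulay numerator sum_t t * PV_t:
  t * PV_t at t = 1.0000: 2.532833
  t * PV_t at t = 2.0000: 4.752032
  t * PV_t at t = 3.0000: 6.686724
  t * PV_t at t = 4.0000: 8.363632
  t * PV_t at t = 5.0000: 9.807261
  t * PV_t at t = 6.0000: 11.040069
  t * PV_t at t = 7.0000: 459.587334
Macaulay duration D = (sum_t t * PV_t) / P = 502.769885 / 78.685462 = 6.389616


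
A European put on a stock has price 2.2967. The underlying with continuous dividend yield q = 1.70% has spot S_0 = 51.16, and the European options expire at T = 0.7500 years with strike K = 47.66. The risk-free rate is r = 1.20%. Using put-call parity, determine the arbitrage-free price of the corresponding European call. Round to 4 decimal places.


Answer: Call price = 5.5756

Derivation:
Put-call parity: C - P = S_0 * exp(-qT) - K * exp(-rT).
S_0 * exp(-qT) = 51.1600 * 0.98733094 = 50.51185073
K * exp(-rT) = 47.6600 * 0.99104038 = 47.23298445
C = P + S*exp(-qT) - K*exp(-rT)
C = 2.2967 + 50.51185073 - 47.23298445 = 5.5756


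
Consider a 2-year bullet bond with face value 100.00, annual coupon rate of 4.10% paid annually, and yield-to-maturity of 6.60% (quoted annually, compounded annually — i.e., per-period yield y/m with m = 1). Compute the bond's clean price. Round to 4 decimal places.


Coupon per period c = face * coupon_rate / m = 4.100000
Periods per year m = 1; per-period yield y/m = 0.066000
Number of cashflows N = 2
Cashflows (t years, CF_t, discount factor 1/(1+y/m)^(m*t), PV):
  t = 1.0000: CF_t = 4.100000, DF = 0.938086, PV = 3.846154
  t = 2.0000: CF_t = 104.100000, DF = 0.880006, PV = 91.608616
Price P = sum_t PV_t = 95.454769

Answer: Price = 95.4548


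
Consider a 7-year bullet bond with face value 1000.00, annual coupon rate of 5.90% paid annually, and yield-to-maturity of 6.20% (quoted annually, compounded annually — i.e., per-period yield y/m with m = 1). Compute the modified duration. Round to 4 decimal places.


Answer: Modified duration = 5.5768

Derivation:
Coupon per period c = face * coupon_rate / m = 59.000000
Periods per year m = 1; per-period yield y/m = 0.062000
Number of cashflows N = 7
Cashflows (t years, CF_t, discount factor 1/(1+y/m)^(m*t), PV):
  t = 1.0000: CF_t = 59.000000, DF = 0.941620, PV = 55.555556
  t = 2.0000: CF_t = 59.000000, DF = 0.886647, PV = 52.312199
  t = 3.0000: CF_t = 59.000000, DF = 0.834885, PV = 49.258191
  t = 4.0000: CF_t = 59.000000, DF = 0.786144, PV = 46.382478
  t = 5.0000: CF_t = 59.000000, DF = 0.740248, PV = 43.674649
  t = 6.0000: CF_t = 59.000000, DF = 0.697032, PV = 41.124905
  t = 7.0000: CF_t = 1059.000000, DF = 0.656339, PV = 695.063276
Price P = sum_t PV_t = 983.371254
First compute Macaulay numerator sum_t t * PV_t:
  t * PV_t at t = 1.0000: 55.555556
  t * PV_t at t = 2.0000: 104.624398
  t * PV_t at t = 3.0000: 147.774574
  t * PV_t at t = 4.0000: 185.529911
  t * PV_t at t = 5.0000: 218.373247
  t * PV_t at t = 6.0000: 246.749432
  t * PV_t at t = 7.0000: 4865.442931
Macaulay duration D = 5824.050049 / 983.371254 = 5.922534
Modified duration = D / (1 + y/m) = 5.922534 / (1 + 0.062000) = 5.576774


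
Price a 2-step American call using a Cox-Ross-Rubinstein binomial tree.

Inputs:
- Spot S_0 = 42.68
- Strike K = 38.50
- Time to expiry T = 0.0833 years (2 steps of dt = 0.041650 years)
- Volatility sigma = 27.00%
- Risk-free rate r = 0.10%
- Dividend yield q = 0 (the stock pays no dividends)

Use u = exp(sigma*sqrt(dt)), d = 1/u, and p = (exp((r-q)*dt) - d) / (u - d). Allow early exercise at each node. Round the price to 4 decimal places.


dt = T/N = 0.041650
u = exp(sigma*sqrt(dt)) = 1.056649; d = 1/u = 0.946388
p = (exp((r-q)*dt) - d) / (u - d) = 0.486606
Discount per step: exp(-r*dt) = 0.999958
Stock lattice S(k, i) with i counting down-moves:
  k=0: S(0,0) = 42.6800
  k=1: S(1,0) = 45.0978; S(1,1) = 40.3918
  k=2: S(2,0) = 47.6525; S(2,1) = 42.6800; S(2,2) = 38.2264
Terminal payoffs V(N, i) = max(S_T - K, 0):
  V(2,0) = 9.152515; V(2,1) = 4.180000; V(2,2) = 0.000000
Backward induction: V(k, i) = exp(-r*dt) * [p * V(k+1, i) + (1-p) * V(k+1, i+1)]; then take max(V_cont, immediate exercise) for American.
  V(1,0) = exp(-r*dt) * [p*9.152515 + (1-p)*4.180000] = 6.599379; exercise = 6.597776; V(1,0) = max -> 6.599379
  V(1,1) = exp(-r*dt) * [p*4.180000 + (1-p)*0.000000] = 2.033927; exercise = 1.891846; V(1,1) = max -> 2.033927
  V(0,0) = exp(-r*dt) * [p*6.599379 + (1-p)*2.033927] = 4.255324; exercise = 4.180000; V(0,0) = max -> 4.255324

Answer: Price = V(0,0) = 4.2553


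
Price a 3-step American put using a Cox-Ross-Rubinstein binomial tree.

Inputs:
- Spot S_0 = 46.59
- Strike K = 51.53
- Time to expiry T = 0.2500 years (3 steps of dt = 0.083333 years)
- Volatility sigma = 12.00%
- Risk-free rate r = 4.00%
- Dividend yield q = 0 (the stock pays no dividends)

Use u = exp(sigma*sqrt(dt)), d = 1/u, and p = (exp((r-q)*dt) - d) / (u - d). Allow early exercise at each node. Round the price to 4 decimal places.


Answer: Price = V(0,0) = 4.9400

Derivation:
dt = T/N = 0.083333
u = exp(sigma*sqrt(dt)) = 1.035248; d = 1/u = 0.965952
p = (exp((r-q)*dt) - d) / (u - d) = 0.539524
Discount per step: exp(-r*dt) = 0.996672
Stock lattice S(k, i) with i counting down-moves:
  k=0: S(0,0) = 46.5900
  k=1: S(1,0) = 48.2322; S(1,1) = 45.0037
  k=2: S(2,0) = 49.9323; S(2,1) = 46.5900; S(2,2) = 43.4714
  k=3: S(3,0) = 51.6923; S(3,1) = 48.2322; S(3,2) = 45.0037; S(3,3) = 41.9913
Terminal payoffs V(N, i) = max(K - S_T, 0):
  V(3,0) = 0.000000; V(3,1) = 3.297795; V(3,2) = 6.526291; V(3,3) = 9.538682
Backward induction: V(k, i) = exp(-r*dt) * [p * V(k+1, i) + (1-p) * V(k+1, i+1)]; then take max(V_cont, immediate exercise) for American.
  V(2,0) = exp(-r*dt) * [p*0.000000 + (1-p)*3.297795] = 1.513503; exercise = 1.597706; V(2,0) = max -> 1.597706
  V(2,1) = exp(-r*dt) * [p*3.297795 + (1-p)*6.526291] = 4.768519; exercise = 4.940000; V(2,1) = max -> 4.940000
  V(2,2) = exp(-r*dt) * [p*6.526291 + (1-p)*9.538682] = 7.887091; exercise = 8.058572; V(2,2) = max -> 8.058572
  V(1,0) = exp(-r*dt) * [p*1.597706 + (1-p)*4.940000] = 3.126315; exercise = 3.297795; V(1,0) = max -> 3.297795
  V(1,1) = exp(-r*dt) * [p*4.940000 + (1-p)*8.058572] = 6.354810; exercise = 6.526291; V(1,1) = max -> 6.526291
  V(0,0) = exp(-r*dt) * [p*3.297795 + (1-p)*6.526291] = 4.768519; exercise = 4.940000; V(0,0) = max -> 4.940000


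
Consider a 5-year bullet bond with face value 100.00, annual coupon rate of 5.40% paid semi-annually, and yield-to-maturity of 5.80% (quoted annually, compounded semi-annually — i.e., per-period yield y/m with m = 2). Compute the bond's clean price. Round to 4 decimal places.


Answer: Price = 98.2852

Derivation:
Coupon per period c = face * coupon_rate / m = 2.700000
Periods per year m = 2; per-period yield y/m = 0.029000
Number of cashflows N = 10
Cashflows (t years, CF_t, discount factor 1/(1+y/m)^(m*t), PV):
  t = 0.5000: CF_t = 2.700000, DF = 0.971817, PV = 2.623907
  t = 1.0000: CF_t = 2.700000, DF = 0.944429, PV = 2.549958
  t = 1.5000: CF_t = 2.700000, DF = 0.917812, PV = 2.478093
  t = 2.0000: CF_t = 2.700000, DF = 0.891946, PV = 2.408254
  t = 2.5000: CF_t = 2.700000, DF = 0.866808, PV = 2.340383
  t = 3.0000: CF_t = 2.700000, DF = 0.842379, PV = 2.274424
  t = 3.5000: CF_t = 2.700000, DF = 0.818639, PV = 2.210325
  t = 4.0000: CF_t = 2.700000, DF = 0.795567, PV = 2.148032
  t = 4.5000: CF_t = 2.700000, DF = 0.773146, PV = 2.087495
  t = 5.0000: CF_t = 102.700000, DF = 0.751357, PV = 77.164349
Price P = sum_t PV_t = 98.285220


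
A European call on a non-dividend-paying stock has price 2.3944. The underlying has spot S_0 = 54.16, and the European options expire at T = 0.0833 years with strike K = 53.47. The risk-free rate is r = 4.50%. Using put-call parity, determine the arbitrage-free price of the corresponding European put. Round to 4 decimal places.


Answer: Put price = 1.5043

Derivation:
Put-call parity: C - P = S_0 * exp(-qT) - K * exp(-rT).
S_0 * exp(-qT) = 54.1600 * 1.00000000 = 54.16000000
K * exp(-rT) = 53.4700 * 0.99625852 = 53.26994290
P = C - S*exp(-qT) + K*exp(-rT)
P = 2.3944 - 54.16000000 + 53.26994290 = 1.5043


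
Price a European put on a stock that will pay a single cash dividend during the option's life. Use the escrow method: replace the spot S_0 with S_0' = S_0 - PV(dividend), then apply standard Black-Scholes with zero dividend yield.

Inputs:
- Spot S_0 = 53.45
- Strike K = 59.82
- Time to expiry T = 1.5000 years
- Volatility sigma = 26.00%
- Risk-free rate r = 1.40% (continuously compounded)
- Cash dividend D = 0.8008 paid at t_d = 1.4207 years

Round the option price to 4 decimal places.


Answer: Price = 10.3775

Derivation:
PV(D) = D * exp(-r * t_d) = 0.8008 * 0.98030670 = 0.78502960
S_0' = S_0 - PV(D) = 53.4500 - 0.78502960 = 52.66497040
d1 = (ln(S_0'/K) + (r + sigma^2/2)*T) / (sigma*sqrt(T)) = -0.17488577
d2 = d1 - sigma*sqrt(T) = -0.49331944
exp(-rT) = 0.97921896
N(-d1) = 0.56941530; N(-d2) = 0.68910655
P = K * exp(-rT) * N(-d2) - S_0' * N(-d1) = 59.8200 * 0.97921896 * 0.68910655 - 52.66497040 * 0.56941530 = 10.3775


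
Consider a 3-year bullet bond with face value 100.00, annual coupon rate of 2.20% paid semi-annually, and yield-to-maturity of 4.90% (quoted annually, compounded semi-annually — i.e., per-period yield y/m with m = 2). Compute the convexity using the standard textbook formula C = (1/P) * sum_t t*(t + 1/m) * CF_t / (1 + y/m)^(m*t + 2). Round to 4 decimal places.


Answer: Convexity = 9.6306

Derivation:
Coupon per period c = face * coupon_rate / m = 1.100000
Periods per year m = 2; per-period yield y/m = 0.024500
Number of cashflows N = 6
Cashflows (t years, CF_t, discount factor 1/(1+y/m)^(m*t), PV):
  t = 0.5000: CF_t = 1.100000, DF = 0.976086, PV = 1.073694
  t = 1.0000: CF_t = 1.100000, DF = 0.952744, PV = 1.048018
  t = 1.5000: CF_t = 1.100000, DF = 0.929960, PV = 1.022956
  t = 2.0000: CF_t = 1.100000, DF = 0.907721, PV = 0.998493
  t = 2.5000: CF_t = 1.100000, DF = 0.886013, PV = 0.974615
  t = 3.0000: CF_t = 101.100000, DF = 0.864825, PV = 87.433805
Price P = sum_t PV_t = 92.551580
Convexity numerator sum_t t*(t + 1/m) * CF_t / (1+y/m)^(m*t + 2):
  t = 0.5000: term = 0.511478
  t = 1.0000: term = 1.497739
  t = 1.5000: term = 2.923844
  t = 2.0000: term = 4.756537
  t = 2.5000: term = 6.964184
  t = 3.0000: term = 874.671051
Convexity = (1/P) * sum = 891.324832 / 92.551580 = 9.630574


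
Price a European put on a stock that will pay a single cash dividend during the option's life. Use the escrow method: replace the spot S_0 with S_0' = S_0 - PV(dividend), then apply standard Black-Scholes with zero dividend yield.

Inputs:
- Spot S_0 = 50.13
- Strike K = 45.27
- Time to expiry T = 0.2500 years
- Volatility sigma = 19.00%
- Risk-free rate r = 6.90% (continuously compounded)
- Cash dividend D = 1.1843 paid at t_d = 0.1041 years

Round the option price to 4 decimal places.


Answer: Price = 0.3655

Derivation:
PV(D) = D * exp(-r * t_d) = 1.1843 * 0.99284284 = 1.17582377
S_0' = S_0 - PV(D) = 50.1300 - 1.17582377 = 48.95417623
d1 = (ln(S_0'/K) + (r + sigma^2/2)*T) / (sigma*sqrt(T)) = 1.05265916
d2 = d1 - sigma*sqrt(T) = 0.95765916
exp(-rT) = 0.98289793
N(-d1) = 0.14624862; N(-d2) = 0.16911733
P = K * exp(-rT) * N(-d2) - S_0' * N(-d1) = 45.2700 * 0.98289793 * 0.16911733 - 48.95417623 * 0.14624862 = 0.3655


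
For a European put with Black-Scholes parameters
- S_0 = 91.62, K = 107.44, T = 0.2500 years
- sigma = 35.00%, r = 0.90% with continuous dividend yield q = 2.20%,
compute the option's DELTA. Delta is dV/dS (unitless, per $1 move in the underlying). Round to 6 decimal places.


Answer: Delta = -0.795511

Derivation:
d1 = -0.8412597929; d2 = -1.0162597929
phi(d1) = 0.2800470784; exp(-qT) = 0.9945150973; exp(-rT) = 0.9977525294
N(-d1) = 0.7998987950
Delta = -exp(-qT) * N(-d1) = -0.9945150973 * 0.7998987950 = -0.795511


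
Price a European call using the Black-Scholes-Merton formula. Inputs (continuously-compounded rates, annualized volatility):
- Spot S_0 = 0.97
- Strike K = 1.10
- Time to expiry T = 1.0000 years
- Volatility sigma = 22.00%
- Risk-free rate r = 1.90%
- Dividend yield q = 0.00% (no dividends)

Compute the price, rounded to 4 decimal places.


Answer: Price = 0.0454

Derivation:
d1 = (ln(S/K) + (r - q + 0.5*sigma^2) * T) / (sigma * sqrt(T)) = -0.37531540
d2 = d1 - sigma * sqrt(T) = -0.59531540
exp(-rT) = 0.98117936; exp(-qT) = 1.00000000
C = S_0 * exp(-qT) * N(d1) - K * exp(-rT) * N(d2)
N(d1) = 0.35371296; N(d2) = 0.27581633
C = 0.9700 * 1.00000000 * 0.35371296 - 1.1000 * 0.98117936 * 0.27581633 = 0.0454


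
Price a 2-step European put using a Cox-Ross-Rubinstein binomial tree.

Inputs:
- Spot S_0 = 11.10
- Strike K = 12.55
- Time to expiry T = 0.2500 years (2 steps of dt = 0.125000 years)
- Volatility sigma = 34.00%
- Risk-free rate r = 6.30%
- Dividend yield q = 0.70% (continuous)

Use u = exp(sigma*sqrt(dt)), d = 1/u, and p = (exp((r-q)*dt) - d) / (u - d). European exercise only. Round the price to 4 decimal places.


Answer: Price = V(0,0) = 1.6575

Derivation:
dt = T/N = 0.125000
u = exp(sigma*sqrt(dt)) = 1.127732; d = 1/u = 0.886736
p = (exp((r-q)*dt) - d) / (u - d) = 0.499132
Discount per step: exp(-r*dt) = 0.992156
Stock lattice S(k, i) with i counting down-moves:
  k=0: S(0,0) = 11.1000
  k=1: S(1,0) = 12.5178; S(1,1) = 9.8428
  k=2: S(2,0) = 14.1167; S(2,1) = 11.1000; S(2,2) = 8.7279
Terminal payoffs V(N, i) = max(K - S_T, 0):
  V(2,0) = 0.000000; V(2,1) = 1.450000; V(2,2) = 3.822065
Backward induction: V(k, i) = exp(-r*dt) * [p * V(k+1, i) + (1-p) * V(k+1, i+1)].
  V(1,0) = exp(-r*dt) * [p*0.000000 + (1-p)*1.450000] = 0.720562
  V(1,1) = exp(-r*dt) * [p*1.450000 + (1-p)*3.822065] = 2.617398
  V(0,0) = exp(-r*dt) * [p*0.720562 + (1-p)*2.617398] = 1.657521


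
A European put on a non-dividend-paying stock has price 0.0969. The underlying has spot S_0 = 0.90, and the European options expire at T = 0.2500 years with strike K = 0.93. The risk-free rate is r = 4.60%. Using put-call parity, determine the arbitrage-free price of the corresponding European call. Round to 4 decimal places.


Answer: Call price = 0.0775

Derivation:
Put-call parity: C - P = S_0 * exp(-qT) - K * exp(-rT).
S_0 * exp(-qT) = 0.9000 * 1.00000000 = 0.90000000
K * exp(-rT) = 0.9300 * 0.98856587 = 0.91936626
C = P + S*exp(-qT) - K*exp(-rT)
C = 0.0969 + 0.90000000 - 0.91936626 = 0.0775


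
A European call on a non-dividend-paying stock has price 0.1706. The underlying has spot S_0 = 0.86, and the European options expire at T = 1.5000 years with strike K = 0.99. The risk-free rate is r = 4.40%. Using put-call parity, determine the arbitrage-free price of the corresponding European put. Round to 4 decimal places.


Put-call parity: C - P = S_0 * exp(-qT) - K * exp(-rT).
S_0 * exp(-qT) = 0.8600 * 1.00000000 = 0.86000000
K * exp(-rT) = 0.9900 * 0.93613086 = 0.92676956
P = C - S*exp(-qT) + K*exp(-rT)
P = 0.1706 - 0.86000000 + 0.92676956 = 0.2374

Answer: Put price = 0.2374


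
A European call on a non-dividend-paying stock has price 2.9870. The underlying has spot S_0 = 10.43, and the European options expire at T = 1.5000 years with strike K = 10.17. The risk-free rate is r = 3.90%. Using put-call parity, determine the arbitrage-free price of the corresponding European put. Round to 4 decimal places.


Put-call parity: C - P = S_0 * exp(-qT) - K * exp(-rT).
S_0 * exp(-qT) = 10.4300 * 1.00000000 = 10.43000000
K * exp(-rT) = 10.1700 * 0.94317824 = 9.59212270
P = C - S*exp(-qT) + K*exp(-rT)
P = 2.9870 - 10.43000000 + 9.59212270 = 2.1491

Answer: Put price = 2.1491


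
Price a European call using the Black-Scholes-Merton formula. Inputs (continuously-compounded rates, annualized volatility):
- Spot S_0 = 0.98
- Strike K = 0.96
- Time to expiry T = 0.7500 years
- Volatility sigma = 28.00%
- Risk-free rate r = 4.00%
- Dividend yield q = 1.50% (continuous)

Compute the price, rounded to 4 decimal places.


d1 = (ln(S/K) + (r - q + 0.5*sigma^2) * T) / (sigma * sqrt(T)) = 0.28359976
d2 = d1 - sigma * sqrt(T) = 0.04111265
exp(-rT) = 0.97044553; exp(-qT) = 0.98881304
C = S_0 * exp(-qT) * N(d1) - K * exp(-rT) * N(d2)
N(d1) = 0.61164144; N(d2) = 0.51639695
C = 0.9800 * 0.98881304 * 0.61164144 - 0.9600 * 0.97044553 * 0.51639695 = 0.1116

Answer: Price = 0.1116


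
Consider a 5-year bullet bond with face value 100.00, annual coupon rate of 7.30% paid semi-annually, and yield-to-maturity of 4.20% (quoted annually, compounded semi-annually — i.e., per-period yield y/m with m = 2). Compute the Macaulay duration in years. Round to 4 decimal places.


Coupon per period c = face * coupon_rate / m = 3.650000
Periods per year m = 2; per-period yield y/m = 0.021000
Number of cashflows N = 10
Cashflows (t years, CF_t, discount factor 1/(1+y/m)^(m*t), PV):
  t = 0.5000: CF_t = 3.650000, DF = 0.979432, PV = 3.574927
  t = 1.0000: CF_t = 3.650000, DF = 0.959287, PV = 3.501397
  t = 1.5000: CF_t = 3.650000, DF = 0.939556, PV = 3.429380
  t = 2.0000: CF_t = 3.650000, DF = 0.920231, PV = 3.358844
  t = 2.5000: CF_t = 3.650000, DF = 0.901304, PV = 3.289760
  t = 3.0000: CF_t = 3.650000, DF = 0.882766, PV = 3.222096
  t = 3.5000: CF_t = 3.650000, DF = 0.864609, PV = 3.155823
  t = 4.0000: CF_t = 3.650000, DF = 0.846826, PV = 3.090914
  t = 4.5000: CF_t = 3.650000, DF = 0.829408, PV = 3.027340
  t = 5.0000: CF_t = 103.650000, DF = 0.812349, PV = 84.199960
Price P = sum_t PV_t = 113.850441
Macaulay numerator sum_t t * PV_t:
  t * PV_t at t = 0.5000: 1.787463
  t * PV_t at t = 1.0000: 3.501397
  t * PV_t at t = 1.5000: 5.144070
  t * PV_t at t = 2.0000: 6.717689
  t * PV_t at t = 2.5000: 8.224399
  t * PV_t at t = 3.0000: 9.666287
  t * PV_t at t = 3.5000: 11.045381
  t * PV_t at t = 4.0000: 12.363656
  t * PV_t at t = 4.5000: 13.623030
  t * PV_t at t = 5.0000: 420.999800
Macaulay duration D = (sum_t t * PV_t) / P = 493.073173 / 113.850441 = 4.330885

Answer: Macaulay duration = 4.3309 years


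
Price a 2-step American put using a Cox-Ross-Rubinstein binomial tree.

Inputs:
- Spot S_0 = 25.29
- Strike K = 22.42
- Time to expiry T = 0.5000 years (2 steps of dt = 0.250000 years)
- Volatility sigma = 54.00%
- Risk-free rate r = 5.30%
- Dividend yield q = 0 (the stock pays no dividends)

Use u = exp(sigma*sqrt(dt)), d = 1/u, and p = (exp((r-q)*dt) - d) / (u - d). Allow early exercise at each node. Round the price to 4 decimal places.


Answer: Price = V(0,0) = 2.2034

Derivation:
dt = T/N = 0.250000
u = exp(sigma*sqrt(dt)) = 1.309964; d = 1/u = 0.763379
p = (exp((r-q)*dt) - d) / (u - d) = 0.457310
Discount per step: exp(-r*dt) = 0.986837
Stock lattice S(k, i) with i counting down-moves:
  k=0: S(0,0) = 25.2900
  k=1: S(1,0) = 33.1290; S(1,1) = 19.3059
  k=2: S(2,0) = 43.3978; S(2,1) = 25.2900; S(2,2) = 14.7377
Terminal payoffs V(N, i) = max(K - S_T, 0):
  V(2,0) = 0.000000; V(2,1) = 0.000000; V(2,2) = 7.682297
Backward induction: V(k, i) = exp(-r*dt) * [p * V(k+1, i) + (1-p) * V(k+1, i+1)]; then take max(V_cont, immediate exercise) for American.
  V(1,0) = exp(-r*dt) * [p*0.000000 + (1-p)*0.000000] = 0.000000; exercise = 0.000000; V(1,0) = max -> 0.000000
  V(1,1) = exp(-r*dt) * [p*0.000000 + (1-p)*7.682297] = 4.114231; exercise = 3.114133; V(1,1) = max -> 4.114231
  V(0,0) = exp(-r*dt) * [p*0.000000 + (1-p)*4.114231] = 2.203364; exercise = 0.000000; V(0,0) = max -> 2.203364


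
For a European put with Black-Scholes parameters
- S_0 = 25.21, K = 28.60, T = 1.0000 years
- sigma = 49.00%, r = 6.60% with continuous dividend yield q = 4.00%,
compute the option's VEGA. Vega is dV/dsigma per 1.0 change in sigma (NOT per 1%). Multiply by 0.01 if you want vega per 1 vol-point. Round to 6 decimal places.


d1 = 0.0405796395; d2 = -0.4494203605
phi(d1) = 0.3986139450; exp(-qT) = 0.9607894392; exp(-rT) = 0.9361308643
Vega = S * exp(-qT) * phi(d1) * sqrt(T) = 25.2100 * 0.9607894392 * 0.3986139450 * 1.0000000000 = 9.655028

Answer: Vega = 9.655028


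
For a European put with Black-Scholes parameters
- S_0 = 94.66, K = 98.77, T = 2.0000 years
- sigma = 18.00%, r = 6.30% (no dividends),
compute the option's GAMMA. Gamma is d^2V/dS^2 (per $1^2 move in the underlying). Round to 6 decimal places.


Answer: Gamma = 0.014926

Derivation:
d1 = 0.4552888091; d2 = 0.2007303679
phi(d1) = 0.3596649113; exp(-qT) = 1.0000000000; exp(-rT) = 0.8816148468
Gamma = exp(-qT) * phi(d1) / (S * sigma * sqrt(T)) = 1.0000000000 * 0.3596649113 / (94.6600 * 0.1800 * 1.4142135624) = 0.014926


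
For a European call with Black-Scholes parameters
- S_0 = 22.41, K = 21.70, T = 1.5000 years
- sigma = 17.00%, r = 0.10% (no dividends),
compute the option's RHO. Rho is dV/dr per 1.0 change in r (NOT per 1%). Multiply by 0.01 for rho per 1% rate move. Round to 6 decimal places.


Answer: Rho = 16.998740

Derivation:
d1 = 0.2659378703; d2 = 0.0577312422
phi(d1) = 0.3850816040; exp(-qT) = 1.0000000000; exp(-rT) = 0.9985011244
N(d2) = 0.5230186462
Rho = K*T*exp(-rT)*N(d2) = 21.7000 * 1.5000 * 0.9985011244 * 0.5230186462 = 16.998740


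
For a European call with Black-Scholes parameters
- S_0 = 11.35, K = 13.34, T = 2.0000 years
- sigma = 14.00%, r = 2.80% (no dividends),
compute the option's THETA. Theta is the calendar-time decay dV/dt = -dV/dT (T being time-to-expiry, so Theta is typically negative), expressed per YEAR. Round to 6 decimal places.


d1 = -0.4341095031; d2 = -0.6320994018
phi(d1) = 0.3630683888; exp(-qT) = 1.0000000000; exp(-rT) = 0.9455391359
Theta = -S*exp(-qT)*phi(d1)*sigma/(2*sqrt(T)) - r*K*exp(-rT)*N(d2) + q*S*exp(-qT)*N(d1)
N(d1) = 0.3321044625; N(d2) = 0.2636609630; sqrt(T) = 1.4142135624
Term 1 = -11.3500 * 1.0000000000 * 0.3630683888 * 0.1400 / (2 * 1.4142135624) = -0.2039704911
Term 2 = -0.0280 * 13.3400 * 0.9455391359 * 0.2636609630 = -0.0931191931
Term 3 = 0 (no dividend yield, q = 0)
Theta = -0.2039704911 + (-0.0931191931) + (0.0000000000) = -0.297090

Answer: Theta = -0.297090


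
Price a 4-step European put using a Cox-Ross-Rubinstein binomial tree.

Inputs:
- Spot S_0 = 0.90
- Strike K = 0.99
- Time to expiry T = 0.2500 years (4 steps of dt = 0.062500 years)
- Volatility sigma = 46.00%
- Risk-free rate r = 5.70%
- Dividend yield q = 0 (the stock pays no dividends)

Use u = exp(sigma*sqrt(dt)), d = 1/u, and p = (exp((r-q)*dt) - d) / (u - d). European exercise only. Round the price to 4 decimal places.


Answer: Price = V(0,0) = 0.1334

Derivation:
dt = T/N = 0.062500
u = exp(sigma*sqrt(dt)) = 1.121873; d = 1/u = 0.891366
p = (exp((r-q)*dt) - d) / (u - d) = 0.486764
Discount per step: exp(-r*dt) = 0.996444
Stock lattice S(k, i) with i counting down-moves:
  k=0: S(0,0) = 0.9000
  k=1: S(1,0) = 1.0097; S(1,1) = 0.8022
  k=2: S(2,0) = 1.1327; S(2,1) = 0.9000; S(2,2) = 0.7151
  k=3: S(3,0) = 1.2708; S(3,1) = 1.0097; S(3,2) = 0.8022; S(3,3) = 0.6374
  k=4: S(4,0) = 1.4257; S(4,1) = 1.1327; S(4,2) = 0.9000; S(4,3) = 0.7151; S(4,4) = 0.5682
Terminal payoffs V(N, i) = max(K - S_T, 0):
  V(4,0) = 0.000000; V(4,1) = 0.000000; V(4,2) = 0.090000; V(4,3) = 0.274920; V(4,4) = 0.421845
Backward induction: V(k, i) = exp(-r*dt) * [p * V(k+1, i) + (1-p) * V(k+1, i+1)].
  V(3,0) = exp(-r*dt) * [p*0.000000 + (1-p)*0.000000] = 0.000000
  V(3,1) = exp(-r*dt) * [p*0.000000 + (1-p)*0.090000] = 0.046027
  V(3,2) = exp(-r*dt) * [p*0.090000 + (1-p)*0.274920] = 0.184250
  V(3,3) = exp(-r*dt) * [p*0.274920 + (1-p)*0.421845] = 0.349081
  V(2,0) = exp(-r*dt) * [p*0.000000 + (1-p)*0.046027] = 0.023539
  V(2,1) = exp(-r*dt) * [p*0.046027 + (1-p)*0.184250] = 0.116552
  V(2,2) = exp(-r*dt) * [p*0.184250 + (1-p)*0.349081] = 0.267891
  V(1,0) = exp(-r*dt) * [p*0.023539 + (1-p)*0.116552] = 0.071023
  V(1,1) = exp(-r*dt) * [p*0.116552 + (1-p)*0.267891] = 0.193534
  V(0,0) = exp(-r*dt) * [p*0.071023 + (1-p)*0.193534] = 0.133424


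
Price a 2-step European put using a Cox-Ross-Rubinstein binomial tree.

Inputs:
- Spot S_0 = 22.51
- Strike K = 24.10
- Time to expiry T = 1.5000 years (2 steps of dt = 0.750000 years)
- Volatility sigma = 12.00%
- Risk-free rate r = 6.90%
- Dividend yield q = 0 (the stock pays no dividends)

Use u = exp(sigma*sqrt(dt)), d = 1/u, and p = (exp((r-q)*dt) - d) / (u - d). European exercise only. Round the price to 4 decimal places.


Answer: Price = V(0,0) = 0.9510

Derivation:
dt = T/N = 0.750000
u = exp(sigma*sqrt(dt)) = 1.109515; d = 1/u = 0.901295
p = (exp((r-q)*dt) - d) / (u - d) = 0.729121
Discount per step: exp(-r*dt) = 0.949566
Stock lattice S(k, i) with i counting down-moves:
  k=0: S(0,0) = 22.5100
  k=1: S(1,0) = 24.9752; S(1,1) = 20.2881
  k=2: S(2,0) = 27.7103; S(2,1) = 22.5100; S(2,2) = 18.2856
Terminal payoffs V(N, i) = max(K - S_T, 0):
  V(2,0) = 0.000000; V(2,1) = 1.590000; V(2,2) = 5.814406
Backward induction: V(k, i) = exp(-r*dt) * [p * V(k+1, i) + (1-p) * V(k+1, i+1)].
  V(1,0) = exp(-r*dt) * [p*0.000000 + (1-p)*1.590000] = 0.408977
  V(1,1) = exp(-r*dt) * [p*1.590000 + (1-p)*5.814406] = 2.596404
  V(0,0) = exp(-r*dt) * [p*0.408977 + (1-p)*2.596404] = 0.950996


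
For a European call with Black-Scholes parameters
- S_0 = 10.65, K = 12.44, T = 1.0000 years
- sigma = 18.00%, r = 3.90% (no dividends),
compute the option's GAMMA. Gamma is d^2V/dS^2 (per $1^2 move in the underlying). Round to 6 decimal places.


Answer: Gamma = 0.178261

Derivation:
d1 = -0.5564288620; d2 = -0.7364288620
phi(d1) = 0.3417263281; exp(-qT) = 1.0000000000; exp(-rT) = 0.9617507091
Gamma = exp(-qT) * phi(d1) / (S * sigma * sqrt(T)) = 1.0000000000 * 0.3417263281 / (10.6500 * 0.1800 * 1.0000000000) = 0.178261


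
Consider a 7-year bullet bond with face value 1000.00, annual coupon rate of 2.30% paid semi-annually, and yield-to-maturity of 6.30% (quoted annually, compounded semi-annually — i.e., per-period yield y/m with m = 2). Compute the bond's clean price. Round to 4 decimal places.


Answer: Price = 776.3713

Derivation:
Coupon per period c = face * coupon_rate / m = 11.500000
Periods per year m = 2; per-period yield y/m = 0.031500
Number of cashflows N = 14
Cashflows (t years, CF_t, discount factor 1/(1+y/m)^(m*t), PV):
  t = 0.5000: CF_t = 11.500000, DF = 0.969462, PV = 11.148812
  t = 1.0000: CF_t = 11.500000, DF = 0.939856, PV = 10.808349
  t = 1.5000: CF_t = 11.500000, DF = 0.911155, PV = 10.478283
  t = 2.0000: CF_t = 11.500000, DF = 0.883330, PV = 10.158297
  t = 2.5000: CF_t = 11.500000, DF = 0.856355, PV = 9.848083
  t = 3.0000: CF_t = 11.500000, DF = 0.830204, PV = 9.547341
  t = 3.5000: CF_t = 11.500000, DF = 0.804851, PV = 9.255784
  t = 4.0000: CF_t = 11.500000, DF = 0.780272, PV = 8.973130
  t = 4.5000: CF_t = 11.500000, DF = 0.756444, PV = 8.699109
  t = 5.0000: CF_t = 11.500000, DF = 0.733344, PV = 8.433455
  t = 5.5000: CF_t = 11.500000, DF = 0.710949, PV = 8.175913
  t = 6.0000: CF_t = 11.500000, DF = 0.689238, PV = 7.926237
  t = 6.5000: CF_t = 11.500000, DF = 0.668190, PV = 7.684185
  t = 7.0000: CF_t = 1011.500000, DF = 0.647785, PV = 655.234317
Price P = sum_t PV_t = 776.371296


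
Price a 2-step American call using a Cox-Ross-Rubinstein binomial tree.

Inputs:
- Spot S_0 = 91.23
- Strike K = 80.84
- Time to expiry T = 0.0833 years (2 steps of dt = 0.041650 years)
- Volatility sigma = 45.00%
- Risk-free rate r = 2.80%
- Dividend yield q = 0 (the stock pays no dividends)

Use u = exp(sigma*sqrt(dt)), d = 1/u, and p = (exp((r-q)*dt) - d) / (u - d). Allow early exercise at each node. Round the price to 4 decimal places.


Answer: Price = V(0,0) = 11.8877

Derivation:
dt = T/N = 0.041650
u = exp(sigma*sqrt(dt)) = 1.096187; d = 1/u = 0.912253
p = (exp((r-q)*dt) - d) / (u - d) = 0.483401
Discount per step: exp(-r*dt) = 0.998834
Stock lattice S(k, i) with i counting down-moves:
  k=0: S(0,0) = 91.2300
  k=1: S(1,0) = 100.0051; S(1,1) = 83.2249
  k=2: S(2,0) = 109.6243; S(2,1) = 91.2300; S(2,2) = 75.9222
Terminal payoffs V(N, i) = max(S_T - K, 0):
  V(2,0) = 28.784268; V(2,1) = 10.390000; V(2,2) = 0.000000
Backward induction: V(k, i) = exp(-r*dt) * [p * V(k+1, i) + (1-p) * V(k+1, i+1)]; then take max(V_cont, immediate exercise) for American.
  V(1,0) = exp(-r*dt) * [p*28.784268 + (1-p)*10.390000] = 19.259330; exercise = 19.165110; V(1,0) = max -> 19.259330
  V(1,1) = exp(-r*dt) * [p*10.390000 + (1-p)*0.000000] = 5.016680; exercise = 2.384876; V(1,1) = max -> 5.016680
  V(0,0) = exp(-r*dt) * [p*19.259330 + (1-p)*5.016680] = 11.887717; exercise = 10.390000; V(0,0) = max -> 11.887717


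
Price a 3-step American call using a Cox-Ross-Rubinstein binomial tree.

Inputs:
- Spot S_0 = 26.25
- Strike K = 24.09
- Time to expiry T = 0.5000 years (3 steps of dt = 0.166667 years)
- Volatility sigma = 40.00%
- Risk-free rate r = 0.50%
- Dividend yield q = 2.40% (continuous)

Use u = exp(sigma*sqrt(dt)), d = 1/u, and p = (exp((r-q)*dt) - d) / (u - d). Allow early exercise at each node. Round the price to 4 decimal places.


dt = T/N = 0.166667
u = exp(sigma*sqrt(dt)) = 1.177389; d = 1/u = 0.849337
p = (exp((r-q)*dt) - d) / (u - d) = 0.449628
Discount per step: exp(-r*dt) = 0.999167
Stock lattice S(k, i) with i counting down-moves:
  k=0: S(0,0) = 26.2500
  k=1: S(1,0) = 30.9065; S(1,1) = 22.2951
  k=2: S(2,0) = 36.3889; S(2,1) = 26.2500; S(2,2) = 18.9360
  k=3: S(3,0) = 42.8439; S(3,1) = 30.9065; S(3,2) = 22.2951; S(3,3) = 16.0831
Terminal payoffs V(N, i) = max(S_T - K, 0):
  V(3,0) = 18.753928; V(3,1) = 6.816463; V(3,2) = 0.000000; V(3,3) = 0.000000
Backward induction: V(k, i) = exp(-r*dt) * [p * V(k+1, i) + (1-p) * V(k+1, i+1)]; then take max(V_cont, immediate exercise) for American.
  V(2,0) = exp(-r*dt) * [p*18.753928 + (1-p)*6.816463] = 12.173732; exercise = 12.298931; V(2,0) = max -> 12.298931
  V(2,1) = exp(-r*dt) * [p*6.816463 + (1-p)*0.000000] = 3.062319; exercise = 2.160000; V(2,1) = max -> 3.062319
  V(2,2) = exp(-r*dt) * [p*0.000000 + (1-p)*0.000000] = 0.000000; exercise = 0.000000; V(2,2) = max -> 0.000000
  V(1,0) = exp(-r*dt) * [p*12.298931 + (1-p)*3.062319] = 7.209348; exercise = 6.816463; V(1,0) = max -> 7.209348
  V(1,1) = exp(-r*dt) * [p*3.062319 + (1-p)*0.000000] = 1.375757; exercise = 0.000000; V(1,1) = max -> 1.375757
  V(0,0) = exp(-r*dt) * [p*7.209348 + (1-p)*1.375757] = 3.995372; exercise = 2.160000; V(0,0) = max -> 3.995372

Answer: Price = V(0,0) = 3.9954


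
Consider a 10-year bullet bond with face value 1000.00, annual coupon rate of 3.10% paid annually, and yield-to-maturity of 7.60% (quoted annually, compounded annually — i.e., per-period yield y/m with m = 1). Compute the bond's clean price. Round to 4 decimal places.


Coupon per period c = face * coupon_rate / m = 31.000000
Periods per year m = 1; per-period yield y/m = 0.076000
Number of cashflows N = 10
Cashflows (t years, CF_t, discount factor 1/(1+y/m)^(m*t), PV):
  t = 1.0000: CF_t = 31.000000, DF = 0.929368, PV = 28.810409
  t = 2.0000: CF_t = 31.000000, DF = 0.863725, PV = 26.775473
  t = 3.0000: CF_t = 31.000000, DF = 0.802718, PV = 24.884269
  t = 4.0000: CF_t = 31.000000, DF = 0.746021, PV = 23.126644
  t = 5.0000: CF_t = 31.000000, DF = 0.693328, PV = 21.493163
  t = 6.0000: CF_t = 31.000000, DF = 0.644357, PV = 19.975059
  t = 7.0000: CF_t = 31.000000, DF = 0.598845, PV = 18.564181
  t = 8.0000: CF_t = 31.000000, DF = 0.556547, PV = 17.252956
  t = 9.0000: CF_t = 31.000000, DF = 0.517237, PV = 16.034346
  t = 10.0000: CF_t = 1031.000000, DF = 0.480704, PV = 495.605311
Price P = sum_t PV_t = 692.521811

Answer: Price = 692.5218


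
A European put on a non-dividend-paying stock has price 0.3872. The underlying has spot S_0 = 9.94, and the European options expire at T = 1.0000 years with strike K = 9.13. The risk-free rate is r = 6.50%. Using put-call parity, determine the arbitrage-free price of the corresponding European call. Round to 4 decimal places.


Answer: Call price = 1.7718

Derivation:
Put-call parity: C - P = S_0 * exp(-qT) - K * exp(-rT).
S_0 * exp(-qT) = 9.9400 * 1.00000000 = 9.94000000
K * exp(-rT) = 9.1300 * 0.93706746 = 8.55542594
C = P + S*exp(-qT) - K*exp(-rT)
C = 0.3872 + 9.94000000 - 8.55542594 = 1.7718


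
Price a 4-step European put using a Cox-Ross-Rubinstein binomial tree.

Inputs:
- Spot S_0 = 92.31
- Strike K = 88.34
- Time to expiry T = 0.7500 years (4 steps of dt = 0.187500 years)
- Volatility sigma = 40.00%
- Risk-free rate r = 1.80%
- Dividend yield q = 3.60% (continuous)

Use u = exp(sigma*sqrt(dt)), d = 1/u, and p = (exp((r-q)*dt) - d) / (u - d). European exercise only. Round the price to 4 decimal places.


Answer: Price = V(0,0) = 10.7625

Derivation:
dt = T/N = 0.187500
u = exp(sigma*sqrt(dt)) = 1.189110; d = 1/u = 0.840965
p = (exp((r-q)*dt) - d) / (u - d) = 0.447129
Discount per step: exp(-r*dt) = 0.996631
Stock lattice S(k, i) with i counting down-moves:
  k=0: S(0,0) = 92.3100
  k=1: S(1,0) = 109.7667; S(1,1) = 77.6295
  k=2: S(2,0) = 130.5247; S(2,1) = 92.3100; S(2,2) = 65.2837
  k=3: S(3,0) = 155.2082; S(3,1) = 109.7667; S(3,2) = 77.6295; S(3,3) = 54.9013
  k=4: S(4,0) = 184.5597; S(4,1) = 130.5247; S(4,2) = 92.3100; S(4,3) = 65.2837; S(4,4) = 46.1701
Terminal payoffs V(N, i) = max(K - S_T, 0):
  V(4,0) = 0.000000; V(4,1) = 0.000000; V(4,2) = 0.000000; V(4,3) = 23.056305; V(4,4) = 42.169911
Backward induction: V(k, i) = exp(-r*dt) * [p * V(k+1, i) + (1-p) * V(k+1, i+1)].
  V(3,0) = exp(-r*dt) * [p*0.000000 + (1-p)*0.000000] = 0.000000
  V(3,1) = exp(-r*dt) * [p*0.000000 + (1-p)*0.000000] = 0.000000
  V(3,2) = exp(-r*dt) * [p*0.000000 + (1-p)*23.056305] = 12.704219
  V(3,3) = exp(-r*dt) * [p*23.056305 + (1-p)*42.169911] = 33.510380
  V(2,0) = exp(-r*dt) * [p*0.000000 + (1-p)*0.000000] = 0.000000
  V(2,1) = exp(-r*dt) * [p*0.000000 + (1-p)*12.704219] = 7.000132
  V(2,2) = exp(-r*dt) * [p*12.704219 + (1-p)*33.510380] = 24.125785
  V(1,0) = exp(-r*dt) * [p*0.000000 + (1-p)*7.000132] = 3.857132
  V(1,1) = exp(-r*dt) * [p*7.000132 + (1-p)*24.125785] = 16.412926
  V(0,0) = exp(-r*dt) * [p*3.857132 + (1-p)*16.412926] = 10.762484


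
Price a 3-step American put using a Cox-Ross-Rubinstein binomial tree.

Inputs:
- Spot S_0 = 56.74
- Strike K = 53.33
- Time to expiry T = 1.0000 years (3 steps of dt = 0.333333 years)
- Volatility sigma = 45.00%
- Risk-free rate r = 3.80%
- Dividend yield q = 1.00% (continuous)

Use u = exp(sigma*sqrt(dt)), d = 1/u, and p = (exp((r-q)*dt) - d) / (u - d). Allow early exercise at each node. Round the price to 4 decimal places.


Answer: Price = V(0,0) = 8.2049

Derivation:
dt = T/N = 0.333333
u = exp(sigma*sqrt(dt)) = 1.296681; d = 1/u = 0.771200
p = (exp((r-q)*dt) - d) / (u - d) = 0.453256
Discount per step: exp(-r*dt) = 0.987413
Stock lattice S(k, i) with i counting down-moves:
  k=0: S(0,0) = 56.7400
  k=1: S(1,0) = 73.5737; S(1,1) = 43.7579
  k=2: S(2,0) = 95.4015; S(2,1) = 56.7400; S(2,2) = 33.7461
  k=3: S(3,0) = 123.7053; S(3,1) = 73.5737; S(3,2) = 43.7579; S(3,3) = 26.0250
Terminal payoffs V(N, i) = max(K - S_T, 0):
  V(3,0) = 0.000000; V(3,1) = 0.000000; V(3,2) = 9.572116; V(3,3) = 27.305027
Backward induction: V(k, i) = exp(-r*dt) * [p * V(k+1, i) + (1-p) * V(k+1, i+1)]; then take max(V_cont, immediate exercise) for American.
  V(2,0) = exp(-r*dt) * [p*0.000000 + (1-p)*0.000000] = 0.000000; exercise = 0.000000; V(2,0) = max -> 0.000000
  V(2,1) = exp(-r*dt) * [p*0.000000 + (1-p)*9.572116] = 5.167627; exercise = 0.000000; V(2,1) = max -> 5.167627
  V(2,2) = exp(-r*dt) * [p*9.572116 + (1-p)*27.305027] = 19.024969; exercise = 19.583923; V(2,2) = max -> 19.583923
  V(1,0) = exp(-r*dt) * [p*0.000000 + (1-p)*5.167627] = 2.789809; exercise = 0.000000; V(1,0) = max -> 2.789809
  V(1,1) = exp(-r*dt) * [p*5.167627 + (1-p)*19.583923] = 12.885402; exercise = 9.572116; V(1,1) = max -> 12.885402
  V(0,0) = exp(-r*dt) * [p*2.789809 + (1-p)*12.885402] = 8.204927; exercise = 0.000000; V(0,0) = max -> 8.204927


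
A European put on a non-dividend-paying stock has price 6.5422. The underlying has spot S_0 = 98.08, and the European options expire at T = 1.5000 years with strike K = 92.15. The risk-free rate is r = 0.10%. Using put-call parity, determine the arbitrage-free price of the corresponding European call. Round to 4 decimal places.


Answer: Call price = 12.6103

Derivation:
Put-call parity: C - P = S_0 * exp(-qT) - K * exp(-rT).
S_0 * exp(-qT) = 98.0800 * 1.00000000 = 98.08000000
K * exp(-rT) = 92.1500 * 0.99850112 = 92.01187862
C = P + S*exp(-qT) - K*exp(-rT)
C = 6.5422 + 98.08000000 - 92.01187862 = 12.6103


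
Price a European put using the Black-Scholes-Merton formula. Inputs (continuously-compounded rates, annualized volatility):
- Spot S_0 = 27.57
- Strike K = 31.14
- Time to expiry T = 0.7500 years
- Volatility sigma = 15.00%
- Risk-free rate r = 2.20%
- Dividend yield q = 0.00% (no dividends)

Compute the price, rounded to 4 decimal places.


d1 = (ln(S/K) + (r - q + 0.5*sigma^2) * T) / (sigma * sqrt(T)) = -0.74537799
d2 = d1 - sigma * sqrt(T) = -0.87528180
exp(-rT) = 0.98363538; exp(-qT) = 1.00000000
P = K * exp(-rT) * N(-d2) - S_0 * exp(-qT) * N(-d1)
N(-d1) = 0.77197838; N(-d2) = 0.80928970
P = 31.1400 * 0.98363538 * 0.80928970 - 27.5700 * 1.00000000 * 0.77197838 = 3.5054

Answer: Price = 3.5054


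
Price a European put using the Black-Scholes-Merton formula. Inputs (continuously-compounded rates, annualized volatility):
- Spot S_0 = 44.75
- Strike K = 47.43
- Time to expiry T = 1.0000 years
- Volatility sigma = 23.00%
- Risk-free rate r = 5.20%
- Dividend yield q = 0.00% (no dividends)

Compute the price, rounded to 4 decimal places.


Answer: Price = 4.2495

Derivation:
d1 = (ln(S/K) + (r - q + 0.5*sigma^2) * T) / (sigma * sqrt(T)) = 0.08820219
d2 = d1 - sigma * sqrt(T) = -0.14179781
exp(-rT) = 0.94932887; exp(-qT) = 1.00000000
P = K * exp(-rT) * N(-d2) - S_0 * exp(-qT) * N(-d1)
N(-d1) = 0.46485799; N(-d2) = 0.55638014
P = 47.4300 * 0.94932887 * 0.55638014 - 44.7500 * 1.00000000 * 0.46485799 = 4.2495


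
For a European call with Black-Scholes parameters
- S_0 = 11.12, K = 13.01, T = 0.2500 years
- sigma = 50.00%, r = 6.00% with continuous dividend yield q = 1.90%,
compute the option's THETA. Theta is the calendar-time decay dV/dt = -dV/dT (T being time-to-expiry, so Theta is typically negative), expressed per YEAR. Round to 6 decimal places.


d1 = -0.4618920148; d2 = -0.7118920148
phi(d1) = 0.3585774333; exp(-qT) = 0.9952612634; exp(-rT) = 0.9851119396
Theta = -S*exp(-qT)*phi(d1)*sigma/(2*sqrt(T)) - r*K*exp(-rT)*N(d2) + q*S*exp(-qT)*N(d1)
N(d1) = 0.3220793803; N(d2) = 0.2382658236; sqrt(T) = 0.5000000000
Term 1 = -11.1200 * 0.9952612634 * 0.3585774333 * 0.5000 / (2 * 0.5000000000) = -1.9842429549
Term 2 = -0.0600 * 13.0100 * 0.9851119396 * 0.2382658236 = -0.1832212671
Term 3 = 0.0190 * 11.1200 * 0.9952612634 * 0.3220793803 = 0.0677264655
Theta = -1.9842429549 + (-0.1832212671) + (0.0677264655) = -2.099738

Answer: Theta = -2.099738


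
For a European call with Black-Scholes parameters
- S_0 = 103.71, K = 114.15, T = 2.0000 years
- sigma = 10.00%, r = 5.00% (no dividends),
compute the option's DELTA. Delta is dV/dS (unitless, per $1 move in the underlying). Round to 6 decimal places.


Answer: Delta = 0.539668

Derivation:
d1 = 0.0995971896; d2 = -0.0418241667
phi(d1) = 0.3969685053; exp(-qT) = 1.0000000000; exp(-rT) = 0.9048374180
N(d1) = 0.5396679374
Delta = exp(-qT) * N(d1) = 1.0000000000 * 0.5396679374 = 0.539668
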